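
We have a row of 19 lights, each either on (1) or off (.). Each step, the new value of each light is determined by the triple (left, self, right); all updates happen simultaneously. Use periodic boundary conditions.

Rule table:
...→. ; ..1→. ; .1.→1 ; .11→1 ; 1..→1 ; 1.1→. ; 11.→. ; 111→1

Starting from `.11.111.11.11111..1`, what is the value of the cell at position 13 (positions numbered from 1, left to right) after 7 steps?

1

.1..11..1..1111.1.1
.11.1.1.11.111..1.1
.1..1.1.1..11.1.1.1
.11.1.1.11.1..1.1.1
.1..1.1.1..11.1.1.1  (repeats step 3; period 2)
step 7: .1..1.1.1..11.1.1.1
position 13 holds 1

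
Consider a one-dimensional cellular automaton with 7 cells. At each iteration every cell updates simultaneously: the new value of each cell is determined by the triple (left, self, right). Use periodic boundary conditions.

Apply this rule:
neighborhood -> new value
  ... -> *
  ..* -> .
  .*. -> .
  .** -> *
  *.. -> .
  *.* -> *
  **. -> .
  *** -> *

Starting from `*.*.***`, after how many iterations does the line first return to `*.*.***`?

7

iteration 1: .*.****
iteration 2: *.****.
iteration 3: .****.*
iteration 4: ****.*.
iteration 5: ***.*.*
iteration 6: **.*.**
iteration 7: *.*.***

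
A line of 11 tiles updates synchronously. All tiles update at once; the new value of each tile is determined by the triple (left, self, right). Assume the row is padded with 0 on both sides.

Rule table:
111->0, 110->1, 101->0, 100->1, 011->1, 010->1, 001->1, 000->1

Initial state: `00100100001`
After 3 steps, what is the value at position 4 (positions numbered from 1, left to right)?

11111111111
10000000001
11111111111
position 4 holds 1

1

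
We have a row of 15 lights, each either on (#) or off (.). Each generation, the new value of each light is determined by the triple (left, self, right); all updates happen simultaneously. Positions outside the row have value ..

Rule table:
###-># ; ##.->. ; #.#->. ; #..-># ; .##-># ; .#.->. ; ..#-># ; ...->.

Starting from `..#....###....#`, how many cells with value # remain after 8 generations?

generation 1: .#.#..###.#..#.
generation 2: #...####...##.#
generation 3: .#.####.#.##...
generation 4: #..###....#.#..
generation 5: .####.#..#...#.
generation 6: ####...##.#.#.#
generation 7: ###.#.##.......
generation 8: ##....#.#......
count of #: 4

4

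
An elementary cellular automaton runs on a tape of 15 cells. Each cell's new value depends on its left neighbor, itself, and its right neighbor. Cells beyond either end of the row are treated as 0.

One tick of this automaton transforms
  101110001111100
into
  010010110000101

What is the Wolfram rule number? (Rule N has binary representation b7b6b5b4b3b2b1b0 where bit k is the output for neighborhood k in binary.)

position 3: 111 → 0  (bit 7 = 0)
position 4: 110 → 1  (bit 6 = 1)
position 1: 101 → 1  (bit 5 = 1)
position 5: 100 → 0  (bit 4 = 0)
position 2: 011 → 0  (bit 3 = 0)
position 0: 010 → 0  (bit 2 = 0)
position 7: 001 → 1  (bit 1 = 1)
position 6: 000 → 1  (bit 0 = 1)
bits b7..b0 = 01100011 = 99

99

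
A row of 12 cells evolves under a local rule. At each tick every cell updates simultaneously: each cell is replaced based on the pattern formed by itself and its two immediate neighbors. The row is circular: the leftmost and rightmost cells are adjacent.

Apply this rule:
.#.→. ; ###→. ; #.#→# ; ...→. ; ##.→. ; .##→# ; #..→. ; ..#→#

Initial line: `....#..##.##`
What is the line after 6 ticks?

...#..##.##.
..#..##.##..
.#..##.##...
#..##.##....
..##.##....#
.##.##....#.

.##.##....#.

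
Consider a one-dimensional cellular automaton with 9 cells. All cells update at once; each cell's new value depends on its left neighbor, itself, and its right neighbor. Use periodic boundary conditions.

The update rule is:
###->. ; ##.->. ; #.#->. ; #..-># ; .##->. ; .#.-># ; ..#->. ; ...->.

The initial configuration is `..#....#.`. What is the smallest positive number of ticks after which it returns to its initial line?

18

tick 1: ..##...##
tick 2: #...#....
tick 3: ##..##...
tick 4: ..#...#..
tick 5: ..##..##.
tick 6: ....#...#
tick 7: #...##..#
tick 8: .#....#..
tick 9: .##...##.
tick 10: ...#....#
tick 11: #..##...#
tick 12: .#...#...
tick 13: .##..##..
tick 14: ...#...#.
tick 15: ...##..##
tick 16: #....#...
tick 17: ##...##..
tick 18: ..#....#.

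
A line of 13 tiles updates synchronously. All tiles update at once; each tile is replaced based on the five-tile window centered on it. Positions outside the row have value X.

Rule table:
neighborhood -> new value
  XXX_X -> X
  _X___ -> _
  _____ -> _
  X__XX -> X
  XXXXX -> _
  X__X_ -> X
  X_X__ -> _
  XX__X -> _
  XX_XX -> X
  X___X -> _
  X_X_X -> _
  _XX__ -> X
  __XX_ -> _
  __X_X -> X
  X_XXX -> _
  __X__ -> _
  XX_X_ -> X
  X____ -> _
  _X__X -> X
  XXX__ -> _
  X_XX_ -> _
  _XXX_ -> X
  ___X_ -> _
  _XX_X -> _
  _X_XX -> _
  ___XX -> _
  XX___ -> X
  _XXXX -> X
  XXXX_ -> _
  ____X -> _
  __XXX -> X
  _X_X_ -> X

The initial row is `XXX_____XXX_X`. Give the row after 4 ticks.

X_________X__

___X____XXXX_
X_______XX_XX
_X________X_X
X_________X__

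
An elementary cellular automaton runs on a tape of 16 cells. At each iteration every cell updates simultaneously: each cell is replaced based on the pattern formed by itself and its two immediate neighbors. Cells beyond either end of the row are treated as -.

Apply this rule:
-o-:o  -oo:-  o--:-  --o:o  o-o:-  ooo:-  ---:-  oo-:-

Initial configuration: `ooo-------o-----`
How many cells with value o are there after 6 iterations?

1

---------oo-----
--------o-------
-------oo-------
------o---------
-----oo---------
----o-----------
count of o: 1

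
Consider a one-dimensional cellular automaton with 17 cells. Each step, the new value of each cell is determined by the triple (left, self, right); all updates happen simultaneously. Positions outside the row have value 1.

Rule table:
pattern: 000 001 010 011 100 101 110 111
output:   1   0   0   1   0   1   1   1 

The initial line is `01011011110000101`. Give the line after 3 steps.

step 1: 10111111110110011
step 2: 11111111111110011
step 3: 11111111111110011

11111111111110011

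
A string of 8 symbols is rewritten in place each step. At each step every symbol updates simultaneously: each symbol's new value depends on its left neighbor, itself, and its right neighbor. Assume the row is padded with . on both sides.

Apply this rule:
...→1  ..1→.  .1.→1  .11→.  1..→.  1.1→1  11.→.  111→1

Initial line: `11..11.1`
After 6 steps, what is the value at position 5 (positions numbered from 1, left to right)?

.

step 1: ......11
step 2: 11111...
step 3: .111..11
step 4: ..1.....
step 5: 1.1.1111
step 6: 1111.11.
position 5 holds .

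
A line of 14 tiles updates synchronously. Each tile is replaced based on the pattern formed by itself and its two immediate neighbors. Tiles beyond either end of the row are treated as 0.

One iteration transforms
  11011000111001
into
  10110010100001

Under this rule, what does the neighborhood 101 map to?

At position 2 the neighborhood is 101; the next row has 1 there.

1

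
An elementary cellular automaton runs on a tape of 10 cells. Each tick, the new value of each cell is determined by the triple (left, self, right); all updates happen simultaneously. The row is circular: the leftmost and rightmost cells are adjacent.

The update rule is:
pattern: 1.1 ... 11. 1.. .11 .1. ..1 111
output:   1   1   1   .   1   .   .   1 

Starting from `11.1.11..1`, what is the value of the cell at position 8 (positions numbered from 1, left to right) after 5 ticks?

.

111.111..1
1111111..1
1111111..1  (fixed point — unchanged through tick 5)
position 8 holds .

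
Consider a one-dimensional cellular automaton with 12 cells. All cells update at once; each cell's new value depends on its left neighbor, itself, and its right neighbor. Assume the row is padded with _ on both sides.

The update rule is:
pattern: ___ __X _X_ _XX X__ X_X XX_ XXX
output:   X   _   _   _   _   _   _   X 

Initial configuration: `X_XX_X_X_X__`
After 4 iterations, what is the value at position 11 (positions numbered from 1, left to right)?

_

___________X
XXXXXXXXXX__
_XXXXXXXX__X
__XXXXXX____
position 11 holds _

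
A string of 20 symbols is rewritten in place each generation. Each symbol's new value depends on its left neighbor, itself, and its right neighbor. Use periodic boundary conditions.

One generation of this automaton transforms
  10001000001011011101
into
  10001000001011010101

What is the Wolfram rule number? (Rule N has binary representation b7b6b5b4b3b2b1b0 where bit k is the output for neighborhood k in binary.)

76

position 16: 111 → 0  (bit 7 = 0)
position 0: 110 → 1  (bit 6 = 1)
position 11: 101 → 0  (bit 5 = 0)
position 1: 100 → 0  (bit 4 = 0)
position 12: 011 → 1  (bit 3 = 1)
position 4: 010 → 1  (bit 2 = 1)
position 3: 001 → 0  (bit 1 = 0)
position 2: 000 → 0  (bit 0 = 0)
bits b7..b0 = 01001100 = 76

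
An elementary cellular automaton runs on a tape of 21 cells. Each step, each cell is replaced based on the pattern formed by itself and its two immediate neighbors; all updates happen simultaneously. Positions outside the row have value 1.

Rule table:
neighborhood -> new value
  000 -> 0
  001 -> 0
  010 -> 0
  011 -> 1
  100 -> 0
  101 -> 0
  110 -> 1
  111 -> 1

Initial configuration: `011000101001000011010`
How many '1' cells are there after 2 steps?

011000000000000011000
011000000000000011000
count of 1: 4

4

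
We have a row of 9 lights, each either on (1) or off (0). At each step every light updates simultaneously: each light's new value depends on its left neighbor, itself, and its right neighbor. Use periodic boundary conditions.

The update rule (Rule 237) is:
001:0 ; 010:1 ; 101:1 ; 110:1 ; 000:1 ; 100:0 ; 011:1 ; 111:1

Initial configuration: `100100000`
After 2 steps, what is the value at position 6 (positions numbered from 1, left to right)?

1

step 1: 100101110
step 2: 100111111
position 6 holds 1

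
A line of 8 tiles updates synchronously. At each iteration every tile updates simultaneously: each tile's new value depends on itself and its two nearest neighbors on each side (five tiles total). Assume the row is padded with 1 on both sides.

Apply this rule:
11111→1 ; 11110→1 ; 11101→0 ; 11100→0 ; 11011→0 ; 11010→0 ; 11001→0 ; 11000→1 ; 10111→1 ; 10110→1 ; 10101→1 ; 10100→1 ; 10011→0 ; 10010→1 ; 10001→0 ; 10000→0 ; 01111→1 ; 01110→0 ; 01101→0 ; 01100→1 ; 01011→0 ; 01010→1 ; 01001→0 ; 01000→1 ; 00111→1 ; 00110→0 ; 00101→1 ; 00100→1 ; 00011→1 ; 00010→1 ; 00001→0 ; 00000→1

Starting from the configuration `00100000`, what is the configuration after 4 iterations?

01001001

iteration 1: 01110101
iteration 2: 01000101
iteration 3: 01101101
iteration 4: 01001001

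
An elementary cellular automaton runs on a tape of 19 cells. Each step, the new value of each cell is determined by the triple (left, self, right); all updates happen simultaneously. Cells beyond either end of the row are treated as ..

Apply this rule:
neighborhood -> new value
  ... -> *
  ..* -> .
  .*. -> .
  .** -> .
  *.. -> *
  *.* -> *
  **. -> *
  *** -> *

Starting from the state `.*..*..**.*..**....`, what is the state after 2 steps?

*..*..*..**.*..****

..*..*..**.*..*****
*..*..*..**.*..****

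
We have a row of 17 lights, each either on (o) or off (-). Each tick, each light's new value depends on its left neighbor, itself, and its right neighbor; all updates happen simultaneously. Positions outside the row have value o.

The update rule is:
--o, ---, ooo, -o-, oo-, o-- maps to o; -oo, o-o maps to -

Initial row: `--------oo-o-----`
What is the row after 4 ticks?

oooooooo--oo--ooo

tick 1: oooooooo-o-oooooo
tick 2: oooooooo-o--ooooo
tick 3: oooooooo-ooo-oooo
tick 4: oooooooo--oo--ooo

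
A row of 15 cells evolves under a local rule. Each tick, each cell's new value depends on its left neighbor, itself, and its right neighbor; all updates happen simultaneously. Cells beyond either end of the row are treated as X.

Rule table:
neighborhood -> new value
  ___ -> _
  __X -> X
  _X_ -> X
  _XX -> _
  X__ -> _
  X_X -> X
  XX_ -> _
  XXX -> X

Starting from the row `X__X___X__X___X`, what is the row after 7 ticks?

XX_XX__X_XXXXXX

__XX__XX_XX__X_
_X___X__X___XXX
XX__XX_XX__X_XX
X__X__X___XXX_X
__XX_XX__X_X_X_
_X__X___XXXXXXX
XX_XX__X_XXXXXX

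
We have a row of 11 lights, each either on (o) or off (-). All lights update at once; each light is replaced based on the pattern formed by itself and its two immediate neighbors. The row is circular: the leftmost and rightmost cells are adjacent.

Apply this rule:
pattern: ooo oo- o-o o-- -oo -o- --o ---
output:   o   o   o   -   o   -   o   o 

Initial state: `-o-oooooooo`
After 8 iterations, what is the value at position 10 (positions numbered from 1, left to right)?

o

o-ooooooooo
ooooooooooo
ooooooooooo  (fixed point — unchanged through iteration 8)
position 10 holds o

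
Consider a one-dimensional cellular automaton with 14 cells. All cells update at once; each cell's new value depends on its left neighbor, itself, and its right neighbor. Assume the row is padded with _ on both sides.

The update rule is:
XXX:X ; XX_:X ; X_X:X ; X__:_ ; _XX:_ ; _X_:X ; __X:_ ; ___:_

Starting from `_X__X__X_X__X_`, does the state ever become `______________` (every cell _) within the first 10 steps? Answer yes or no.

no

_X__X__XXX__X_
_X__X___XX__X_
_X__X____X__X_
_X__X____X__X_  (fixed point — unchanged through step 10)
step 10 is _X__X____X__X_, still not uniform _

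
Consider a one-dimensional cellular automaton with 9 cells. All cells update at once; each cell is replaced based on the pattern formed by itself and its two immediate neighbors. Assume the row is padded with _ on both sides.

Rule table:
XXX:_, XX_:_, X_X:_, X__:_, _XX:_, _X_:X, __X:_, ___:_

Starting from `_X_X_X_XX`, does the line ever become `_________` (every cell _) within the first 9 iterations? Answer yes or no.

_X_X_X___
_X_X_X___  (fixed point — unchanged through iteration 9)
iteration 9 is _X_X_X___, still not uniform _

no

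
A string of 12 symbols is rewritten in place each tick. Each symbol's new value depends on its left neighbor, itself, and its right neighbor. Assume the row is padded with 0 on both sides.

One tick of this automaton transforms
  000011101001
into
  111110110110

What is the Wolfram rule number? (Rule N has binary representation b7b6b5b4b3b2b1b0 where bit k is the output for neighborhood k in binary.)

position 5: 111 → 0  (bit 7 = 0)
position 6: 110 → 1  (bit 6 = 1)
position 7: 101 → 1  (bit 5 = 1)
position 9: 100 → 1  (bit 4 = 1)
position 4: 011 → 1  (bit 3 = 1)
position 8: 010 → 0  (bit 2 = 0)
position 3: 001 → 1  (bit 1 = 1)
position 0: 000 → 1  (bit 0 = 1)
bits b7..b0 = 01111011 = 123

123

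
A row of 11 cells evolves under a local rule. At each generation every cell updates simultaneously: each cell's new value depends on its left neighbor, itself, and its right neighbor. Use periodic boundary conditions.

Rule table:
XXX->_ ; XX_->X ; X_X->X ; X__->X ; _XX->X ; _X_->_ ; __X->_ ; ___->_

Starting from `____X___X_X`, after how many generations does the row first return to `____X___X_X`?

X____X___X_
_X____X___X
X_X____X___
_X_X____X__
__X_X____X_
___X_X____X
X___X_X____
_X___X_X___
__X___X_X__
___X___X_X_
____X___X_X

11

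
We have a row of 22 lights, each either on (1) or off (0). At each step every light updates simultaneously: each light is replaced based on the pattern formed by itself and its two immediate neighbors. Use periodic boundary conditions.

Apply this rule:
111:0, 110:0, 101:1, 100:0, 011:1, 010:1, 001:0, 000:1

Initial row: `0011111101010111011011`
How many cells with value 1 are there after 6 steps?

step 1: 0010000011111100110110
step 2: 1010111010000000101100
step 3: 1111100110111110111000
step 4: 1000000101100001100010
step 5: 1011110111001101001011
step 6: 0110001100001011001110
count of 1: 10

10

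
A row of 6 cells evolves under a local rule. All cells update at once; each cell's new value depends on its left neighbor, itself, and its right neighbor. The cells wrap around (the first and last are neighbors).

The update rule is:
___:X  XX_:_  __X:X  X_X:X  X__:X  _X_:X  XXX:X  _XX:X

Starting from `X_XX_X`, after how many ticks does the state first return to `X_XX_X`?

tick 1: _XX_XX
tick 2: XX_XX_
tick 3: X_XX_X

3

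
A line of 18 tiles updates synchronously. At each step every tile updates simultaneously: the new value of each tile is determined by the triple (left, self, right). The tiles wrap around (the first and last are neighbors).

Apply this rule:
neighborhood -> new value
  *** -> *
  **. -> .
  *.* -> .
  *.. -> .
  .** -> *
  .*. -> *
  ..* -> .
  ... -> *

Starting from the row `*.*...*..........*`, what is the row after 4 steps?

step 1: ..*.*.*.********.*
step 2: ..*.*.*.*******..*
step 3: ..*.*.*.******...*
step 4: ..*.*.*.*****..*.*

..*.*.*.*****..*.*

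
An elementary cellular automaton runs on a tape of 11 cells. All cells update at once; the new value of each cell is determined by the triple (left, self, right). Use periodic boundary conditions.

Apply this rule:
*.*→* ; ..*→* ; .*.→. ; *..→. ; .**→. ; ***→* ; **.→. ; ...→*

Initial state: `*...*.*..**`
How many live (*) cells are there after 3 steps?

..**.*..*.*
.*..*..*.*.
*..*..*.*..
count of *: 4

4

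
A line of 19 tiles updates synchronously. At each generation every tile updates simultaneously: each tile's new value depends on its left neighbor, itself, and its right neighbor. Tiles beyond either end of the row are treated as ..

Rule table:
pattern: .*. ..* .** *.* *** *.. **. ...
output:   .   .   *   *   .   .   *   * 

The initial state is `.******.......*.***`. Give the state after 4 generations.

*****..***..**..*..

.*....*.*****..**.*
...**..**...*..***.
**.**..**.*....*.*.
*****..***..**..*..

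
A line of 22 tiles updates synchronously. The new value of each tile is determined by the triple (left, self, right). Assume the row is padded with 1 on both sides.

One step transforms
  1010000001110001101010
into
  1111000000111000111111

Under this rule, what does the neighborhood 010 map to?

1

At position 2 the neighborhood is 010; the next row has 1 there.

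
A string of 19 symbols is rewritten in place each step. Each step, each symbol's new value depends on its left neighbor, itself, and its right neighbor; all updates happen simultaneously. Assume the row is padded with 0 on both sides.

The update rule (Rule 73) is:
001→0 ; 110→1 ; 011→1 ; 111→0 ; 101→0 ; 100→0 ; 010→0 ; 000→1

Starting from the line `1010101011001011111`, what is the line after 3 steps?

0000000011000010001
1111111011011000100
1000001011011010001

1000001011011010001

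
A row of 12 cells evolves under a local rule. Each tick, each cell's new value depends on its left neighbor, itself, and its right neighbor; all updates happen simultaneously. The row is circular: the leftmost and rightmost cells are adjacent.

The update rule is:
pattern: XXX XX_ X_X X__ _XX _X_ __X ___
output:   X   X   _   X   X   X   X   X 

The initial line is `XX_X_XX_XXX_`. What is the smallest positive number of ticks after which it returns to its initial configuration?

1

XX_X_XX_XXX_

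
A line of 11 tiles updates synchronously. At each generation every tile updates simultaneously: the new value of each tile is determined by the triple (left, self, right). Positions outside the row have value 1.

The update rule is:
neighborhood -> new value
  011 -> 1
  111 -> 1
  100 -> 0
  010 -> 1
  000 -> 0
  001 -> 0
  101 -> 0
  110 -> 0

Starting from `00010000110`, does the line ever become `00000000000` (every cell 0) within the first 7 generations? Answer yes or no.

00010000100
00010000100  (fixed point — unchanged through generation 7)
generation 7 is 00010000100, still not uniform 0

no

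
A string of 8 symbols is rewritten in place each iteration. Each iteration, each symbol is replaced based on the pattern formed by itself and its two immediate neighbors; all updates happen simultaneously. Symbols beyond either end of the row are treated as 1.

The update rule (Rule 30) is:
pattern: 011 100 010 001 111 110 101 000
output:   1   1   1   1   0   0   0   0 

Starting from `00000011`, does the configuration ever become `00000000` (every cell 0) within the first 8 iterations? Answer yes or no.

no

iteration 1: 10000110
iteration 2: 01001100
iteration 3: 01111011
iteration 4: 01000010
iteration 5: 01100110
iteration 6: 01011100
iteration 7: 01010011
iteration 8: 01011110
iteration 8 is 01011110, still not uniform 0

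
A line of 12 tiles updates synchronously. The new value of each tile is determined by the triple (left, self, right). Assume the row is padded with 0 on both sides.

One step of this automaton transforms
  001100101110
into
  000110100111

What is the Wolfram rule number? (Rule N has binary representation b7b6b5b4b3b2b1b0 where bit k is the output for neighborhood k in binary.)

212

position 9: 111 → 1  (bit 7 = 1)
position 3: 110 → 1  (bit 6 = 1)
position 7: 101 → 0  (bit 5 = 0)
position 4: 100 → 1  (bit 4 = 1)
position 2: 011 → 0  (bit 3 = 0)
position 6: 010 → 1  (bit 2 = 1)
position 1: 001 → 0  (bit 1 = 0)
position 0: 000 → 0  (bit 0 = 0)
bits b7..b0 = 11010100 = 212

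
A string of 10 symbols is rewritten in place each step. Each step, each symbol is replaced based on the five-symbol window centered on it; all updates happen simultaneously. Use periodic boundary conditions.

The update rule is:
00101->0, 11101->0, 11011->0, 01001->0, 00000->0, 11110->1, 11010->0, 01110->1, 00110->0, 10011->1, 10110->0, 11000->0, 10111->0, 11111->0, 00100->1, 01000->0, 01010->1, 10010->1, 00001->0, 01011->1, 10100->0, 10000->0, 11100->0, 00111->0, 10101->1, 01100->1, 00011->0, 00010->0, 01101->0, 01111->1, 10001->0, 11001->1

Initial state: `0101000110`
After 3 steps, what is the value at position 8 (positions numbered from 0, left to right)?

step 1: 1010000011
step 2: 0000000001
step 3: 0000000001
position 8 holds 0

0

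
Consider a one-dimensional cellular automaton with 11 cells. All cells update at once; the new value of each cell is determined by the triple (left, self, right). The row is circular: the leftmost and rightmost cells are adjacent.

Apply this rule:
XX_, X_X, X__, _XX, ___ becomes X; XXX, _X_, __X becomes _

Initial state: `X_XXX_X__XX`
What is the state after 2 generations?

generation 1: XXX_XX_X_X_
generation 2: X_XXXXX_X_X

X_XXXXX_X_X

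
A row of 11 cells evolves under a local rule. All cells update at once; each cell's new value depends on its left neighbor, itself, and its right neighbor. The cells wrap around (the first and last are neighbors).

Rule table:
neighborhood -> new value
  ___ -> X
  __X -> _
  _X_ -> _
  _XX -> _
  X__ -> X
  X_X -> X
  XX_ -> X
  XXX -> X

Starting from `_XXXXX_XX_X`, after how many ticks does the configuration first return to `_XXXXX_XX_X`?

X_XXXXX_XX_
_X_XXXXX_XX
X_X_XXXXX_X
XX_X_XXXXX_
_XX_X_XXXXX
X_XX_X_XXXX
XX_XX_X_XXX
XXX_XX_X_XX
XXXX_XX_X_X
XXXXX_XX_X_
_XXXXX_XX_X

11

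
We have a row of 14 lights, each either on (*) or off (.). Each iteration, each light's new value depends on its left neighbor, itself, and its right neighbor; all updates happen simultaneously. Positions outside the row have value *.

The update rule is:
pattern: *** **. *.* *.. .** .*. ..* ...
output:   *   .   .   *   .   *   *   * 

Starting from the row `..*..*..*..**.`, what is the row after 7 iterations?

*****...******

***********...
**********.***
*********...**
********.***.*
*******...*...
******.*******
*****...******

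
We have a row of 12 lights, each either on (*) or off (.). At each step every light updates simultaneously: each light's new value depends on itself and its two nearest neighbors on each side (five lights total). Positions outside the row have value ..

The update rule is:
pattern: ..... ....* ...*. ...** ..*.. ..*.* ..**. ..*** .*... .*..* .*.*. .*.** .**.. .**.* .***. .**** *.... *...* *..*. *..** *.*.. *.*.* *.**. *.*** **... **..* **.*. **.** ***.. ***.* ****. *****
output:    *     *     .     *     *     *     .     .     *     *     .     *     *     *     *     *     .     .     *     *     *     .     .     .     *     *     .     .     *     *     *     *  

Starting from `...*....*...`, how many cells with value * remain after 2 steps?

5

**.**.*.**.*
.*..*..*.*.*
count of *: 5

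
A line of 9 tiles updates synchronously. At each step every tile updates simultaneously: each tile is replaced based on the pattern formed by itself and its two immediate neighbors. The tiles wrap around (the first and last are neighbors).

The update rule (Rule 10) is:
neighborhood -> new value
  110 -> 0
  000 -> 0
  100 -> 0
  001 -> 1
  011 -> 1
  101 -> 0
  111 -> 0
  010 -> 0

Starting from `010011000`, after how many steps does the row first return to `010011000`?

9

100110000
001100001
011000010
110000100
100001001
000010011
000100110
001001100
010011000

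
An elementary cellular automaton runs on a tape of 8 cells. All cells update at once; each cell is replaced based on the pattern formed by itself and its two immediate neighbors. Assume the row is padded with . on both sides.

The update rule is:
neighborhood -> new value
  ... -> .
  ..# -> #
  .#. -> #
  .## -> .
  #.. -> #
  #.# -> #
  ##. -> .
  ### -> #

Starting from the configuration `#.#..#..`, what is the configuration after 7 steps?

#######.
.#####.#
#.###.##
##.#.#..
..#####.
.#.###.#
###.#.##

###.#.##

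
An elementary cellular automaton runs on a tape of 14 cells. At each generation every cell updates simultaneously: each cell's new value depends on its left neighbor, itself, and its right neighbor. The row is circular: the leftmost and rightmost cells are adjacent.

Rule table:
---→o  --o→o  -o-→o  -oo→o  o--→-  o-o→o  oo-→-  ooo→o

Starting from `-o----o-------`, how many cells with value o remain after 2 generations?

oo-oooo-oooooo
o-oooo-ooooooo
count of o: 12

12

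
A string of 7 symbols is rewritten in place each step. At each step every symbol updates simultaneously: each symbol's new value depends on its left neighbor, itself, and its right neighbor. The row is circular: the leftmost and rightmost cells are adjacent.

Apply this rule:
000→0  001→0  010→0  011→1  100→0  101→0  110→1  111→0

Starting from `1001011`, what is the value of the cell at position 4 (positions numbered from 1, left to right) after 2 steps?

0

step 1: 1000010
step 2: 0000000
position 4 holds 0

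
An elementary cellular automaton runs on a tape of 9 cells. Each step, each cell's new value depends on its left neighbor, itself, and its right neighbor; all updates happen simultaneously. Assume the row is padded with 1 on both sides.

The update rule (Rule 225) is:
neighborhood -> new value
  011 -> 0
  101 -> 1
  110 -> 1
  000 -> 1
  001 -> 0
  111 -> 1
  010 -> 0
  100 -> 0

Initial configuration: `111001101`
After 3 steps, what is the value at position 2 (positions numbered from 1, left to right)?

1

111000110
111010011
111100001
position 2 holds 1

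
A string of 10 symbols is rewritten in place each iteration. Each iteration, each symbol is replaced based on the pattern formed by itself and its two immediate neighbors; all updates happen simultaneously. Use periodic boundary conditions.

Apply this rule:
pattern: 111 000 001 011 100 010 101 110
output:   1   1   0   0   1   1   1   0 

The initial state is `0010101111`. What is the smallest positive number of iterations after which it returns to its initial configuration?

20

iteration 1: 1011110110
iteration 2: 1101101001
iteration 3: 1010011100
iteration 4: 1111001010
iteration 5: 0110101111
iteration 6: 1001110110
iteration 7: 1100101001
iteration 8: 1010111100
iteration 9: 1111011010
iteration 10: 0110100111
iteration 11: 1001110010
iteration 12: 1100101011
iteration 13: 1010111101
iteration 14: 0111011010
iteration 15: 0010100111
iteration 16: 1011110010
iteration 17: 1101101011
iteration 18: 1010011101
iteration 19: 0111001010
iteration 20: 0010101111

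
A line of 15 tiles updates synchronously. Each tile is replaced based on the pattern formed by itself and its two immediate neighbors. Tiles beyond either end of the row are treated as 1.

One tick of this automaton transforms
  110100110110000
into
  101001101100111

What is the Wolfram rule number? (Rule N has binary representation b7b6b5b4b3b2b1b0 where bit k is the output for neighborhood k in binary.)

171

position 0: 111 → 1  (bit 7 = 1)
position 1: 110 → 0  (bit 6 = 0)
position 2: 101 → 1  (bit 5 = 1)
position 4: 100 → 0  (bit 4 = 0)
position 6: 011 → 1  (bit 3 = 1)
position 3: 010 → 0  (bit 2 = 0)
position 5: 001 → 1  (bit 1 = 1)
position 12: 000 → 1  (bit 0 = 1)
bits b7..b0 = 10101011 = 171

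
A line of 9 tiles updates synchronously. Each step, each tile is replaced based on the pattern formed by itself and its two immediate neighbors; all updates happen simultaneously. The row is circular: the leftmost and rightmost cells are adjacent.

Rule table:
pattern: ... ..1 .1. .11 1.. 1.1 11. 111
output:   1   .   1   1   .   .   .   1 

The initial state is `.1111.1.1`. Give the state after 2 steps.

.111..1.1
.11...1.1

.11...1.1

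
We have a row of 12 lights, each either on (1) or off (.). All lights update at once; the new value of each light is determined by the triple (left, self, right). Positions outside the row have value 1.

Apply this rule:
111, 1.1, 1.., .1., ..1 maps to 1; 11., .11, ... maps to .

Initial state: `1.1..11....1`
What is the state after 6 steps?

.1111..1..1.
1.11.1111111
.1..1.111111
111111.11111
11111.1.1111
1111.111.111

1111.111.111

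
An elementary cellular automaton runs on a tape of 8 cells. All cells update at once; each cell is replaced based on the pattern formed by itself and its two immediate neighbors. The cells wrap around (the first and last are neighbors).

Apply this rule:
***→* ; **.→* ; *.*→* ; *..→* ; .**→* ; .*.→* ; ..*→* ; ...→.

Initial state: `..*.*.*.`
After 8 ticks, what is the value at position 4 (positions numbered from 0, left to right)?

*

tick 1: .*******
tick 2: ********
tick 3: ********  (fixed point — unchanged through tick 8)
position 4 holds *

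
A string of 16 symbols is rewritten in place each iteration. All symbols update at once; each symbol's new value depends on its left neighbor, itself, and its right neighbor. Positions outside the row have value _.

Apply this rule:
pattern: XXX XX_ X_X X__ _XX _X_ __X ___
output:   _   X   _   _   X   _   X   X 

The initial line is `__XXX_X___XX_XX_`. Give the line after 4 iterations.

XXXXX_X_____XXX_

XXX_X___XXXX_XX_
X_X___XXX__X_XX_
____XXX_X_X__XX_
XXXXX_X_____XXX_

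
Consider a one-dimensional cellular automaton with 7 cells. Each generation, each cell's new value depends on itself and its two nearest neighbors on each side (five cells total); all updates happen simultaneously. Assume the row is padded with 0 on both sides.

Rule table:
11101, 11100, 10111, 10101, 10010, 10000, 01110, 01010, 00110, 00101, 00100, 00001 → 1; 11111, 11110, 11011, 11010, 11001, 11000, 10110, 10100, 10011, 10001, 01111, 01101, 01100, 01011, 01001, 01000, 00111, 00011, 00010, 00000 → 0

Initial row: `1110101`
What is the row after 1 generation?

0110110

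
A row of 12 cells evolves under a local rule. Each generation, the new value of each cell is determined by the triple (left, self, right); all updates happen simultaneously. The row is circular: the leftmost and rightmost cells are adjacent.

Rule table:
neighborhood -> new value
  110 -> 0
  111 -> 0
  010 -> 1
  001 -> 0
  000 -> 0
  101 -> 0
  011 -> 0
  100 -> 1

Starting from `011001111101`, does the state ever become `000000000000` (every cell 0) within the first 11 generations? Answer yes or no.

000100000001
100110000001
010001000000
011001100000
000100010000
000110011000
000001000100
000001100110
000000010001
100000011001
010000000100
generation 11 is 010000000100, still not uniform 0

no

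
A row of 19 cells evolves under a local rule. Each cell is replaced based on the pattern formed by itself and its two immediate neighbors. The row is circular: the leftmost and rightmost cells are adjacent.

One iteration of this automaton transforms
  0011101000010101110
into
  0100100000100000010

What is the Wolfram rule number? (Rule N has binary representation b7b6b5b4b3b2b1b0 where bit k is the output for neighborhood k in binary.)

position 3: 111 → 0  (bit 7 = 0)
position 4: 110 → 1  (bit 6 = 1)
position 5: 101 → 0  (bit 5 = 0)
position 7: 100 → 0  (bit 4 = 0)
position 2: 011 → 0  (bit 3 = 0)
position 6: 010 → 0  (bit 2 = 0)
position 1: 001 → 1  (bit 1 = 1)
position 0: 000 → 0  (bit 0 = 0)
bits b7..b0 = 01000010 = 66

66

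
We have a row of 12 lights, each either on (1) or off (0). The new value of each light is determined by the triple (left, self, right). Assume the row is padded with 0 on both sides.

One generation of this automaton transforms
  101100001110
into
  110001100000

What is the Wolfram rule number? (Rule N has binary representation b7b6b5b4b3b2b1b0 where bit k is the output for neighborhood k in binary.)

37

position 9: 111 → 0  (bit 7 = 0)
position 3: 110 → 0  (bit 6 = 0)
position 1: 101 → 1  (bit 5 = 1)
position 4: 100 → 0  (bit 4 = 0)
position 2: 011 → 0  (bit 3 = 0)
position 0: 010 → 1  (bit 2 = 1)
position 7: 001 → 0  (bit 1 = 0)
position 5: 000 → 1  (bit 0 = 1)
bits b7..b0 = 00100101 = 37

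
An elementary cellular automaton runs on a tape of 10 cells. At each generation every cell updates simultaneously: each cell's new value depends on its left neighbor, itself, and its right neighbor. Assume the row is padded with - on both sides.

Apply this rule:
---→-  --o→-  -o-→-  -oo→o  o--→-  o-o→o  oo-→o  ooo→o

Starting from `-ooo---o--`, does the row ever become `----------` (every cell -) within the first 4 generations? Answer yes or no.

-ooo------
-ooo------  (fixed point — unchanged through generation 4)
generation 4 is -ooo------, still not uniform -

no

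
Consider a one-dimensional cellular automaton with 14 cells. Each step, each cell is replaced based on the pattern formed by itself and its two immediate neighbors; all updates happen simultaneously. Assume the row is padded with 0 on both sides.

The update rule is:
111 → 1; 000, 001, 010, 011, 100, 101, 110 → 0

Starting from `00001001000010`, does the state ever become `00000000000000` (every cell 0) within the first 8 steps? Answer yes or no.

00000000000000
all cells are 0 at step 1

yes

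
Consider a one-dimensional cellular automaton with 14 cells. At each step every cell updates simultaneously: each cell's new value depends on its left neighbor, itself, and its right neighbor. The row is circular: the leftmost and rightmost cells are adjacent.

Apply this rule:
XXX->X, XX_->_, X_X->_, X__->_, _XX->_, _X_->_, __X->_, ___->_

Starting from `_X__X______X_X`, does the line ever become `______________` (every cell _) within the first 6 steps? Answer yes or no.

yes

______________
all cells are _ at step 1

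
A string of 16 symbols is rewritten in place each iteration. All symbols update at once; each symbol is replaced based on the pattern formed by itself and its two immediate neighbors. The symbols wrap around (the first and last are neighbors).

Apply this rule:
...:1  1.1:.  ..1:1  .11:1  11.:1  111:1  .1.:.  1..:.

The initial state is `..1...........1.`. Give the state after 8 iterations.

11.11111111111.1

iteration 1: 11..1111111111..
iteration 2: 11.11111111111.1
iteration 3: 11.11111111111.1  (fixed point — unchanged through iteration 8)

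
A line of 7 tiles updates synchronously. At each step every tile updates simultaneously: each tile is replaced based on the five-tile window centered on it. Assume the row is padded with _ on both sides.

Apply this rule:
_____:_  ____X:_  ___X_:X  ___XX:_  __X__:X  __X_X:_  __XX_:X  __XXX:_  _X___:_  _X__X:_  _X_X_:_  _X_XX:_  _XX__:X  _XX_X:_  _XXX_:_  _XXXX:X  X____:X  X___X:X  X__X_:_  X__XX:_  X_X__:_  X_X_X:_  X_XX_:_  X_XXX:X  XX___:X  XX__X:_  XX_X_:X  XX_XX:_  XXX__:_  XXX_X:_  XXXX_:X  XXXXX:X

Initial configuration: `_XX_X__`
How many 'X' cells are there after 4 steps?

_X_X__X
X_____X
X_X__XX
_____XX
count of X: 2

2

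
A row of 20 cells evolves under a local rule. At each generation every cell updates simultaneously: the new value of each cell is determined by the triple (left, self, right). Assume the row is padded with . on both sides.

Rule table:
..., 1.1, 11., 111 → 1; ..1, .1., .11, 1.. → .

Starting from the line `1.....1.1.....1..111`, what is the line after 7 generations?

1..1....1.1.11..11..

..111..1..111.....11
1..11......11.111..1
....1.1111..11.11...
111..1.111...11.1.11
.11...1.11.1..11.1.1
..1.1..1.11....11.1.
1..1....1.1.11..11..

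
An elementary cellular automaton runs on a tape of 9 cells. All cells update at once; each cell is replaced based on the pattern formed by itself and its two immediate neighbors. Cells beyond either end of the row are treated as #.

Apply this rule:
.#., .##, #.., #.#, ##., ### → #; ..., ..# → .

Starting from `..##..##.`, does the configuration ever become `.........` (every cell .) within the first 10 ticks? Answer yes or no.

#.###.###
#########
#########  (fixed point — unchanged through tick 10)
tick 10 is #########, still not uniform .

no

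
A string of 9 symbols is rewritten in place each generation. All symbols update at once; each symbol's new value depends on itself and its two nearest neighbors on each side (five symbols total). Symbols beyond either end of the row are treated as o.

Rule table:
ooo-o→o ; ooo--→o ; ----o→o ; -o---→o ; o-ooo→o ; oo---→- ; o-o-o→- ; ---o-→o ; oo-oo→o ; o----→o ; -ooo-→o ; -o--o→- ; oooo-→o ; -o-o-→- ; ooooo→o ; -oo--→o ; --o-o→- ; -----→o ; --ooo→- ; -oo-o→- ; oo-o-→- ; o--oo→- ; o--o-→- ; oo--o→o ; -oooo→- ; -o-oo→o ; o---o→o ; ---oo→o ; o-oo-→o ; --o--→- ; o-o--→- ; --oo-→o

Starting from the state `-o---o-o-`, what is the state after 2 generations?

o--oo-oo-

--ooo---o
o--oo-oo-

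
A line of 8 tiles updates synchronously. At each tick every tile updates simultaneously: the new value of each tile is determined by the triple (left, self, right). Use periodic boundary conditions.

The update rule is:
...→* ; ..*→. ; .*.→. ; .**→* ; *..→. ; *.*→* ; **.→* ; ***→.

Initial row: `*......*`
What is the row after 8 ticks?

*.****.*
***..***
..*..*..
*......*  (repeats tick 0; period 4)
tick 8: *......*

*......*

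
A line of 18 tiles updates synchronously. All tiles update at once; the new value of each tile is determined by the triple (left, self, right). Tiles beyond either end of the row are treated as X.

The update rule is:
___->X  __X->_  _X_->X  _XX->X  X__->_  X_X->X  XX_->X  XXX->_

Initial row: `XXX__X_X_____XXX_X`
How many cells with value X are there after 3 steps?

8

__X__XXX_XXX_X_XXX
__X__X_XXX_XXXXX__
__X__XXX_XXX___X__
count of X: 8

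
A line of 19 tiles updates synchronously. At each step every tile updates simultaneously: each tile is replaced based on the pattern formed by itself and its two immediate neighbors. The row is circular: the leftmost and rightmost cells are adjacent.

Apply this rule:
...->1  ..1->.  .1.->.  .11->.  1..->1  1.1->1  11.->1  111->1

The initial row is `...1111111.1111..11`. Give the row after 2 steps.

step 1: 11..1111111.1111..1
step 2: 111..1111111.1111..

111..1111111.1111..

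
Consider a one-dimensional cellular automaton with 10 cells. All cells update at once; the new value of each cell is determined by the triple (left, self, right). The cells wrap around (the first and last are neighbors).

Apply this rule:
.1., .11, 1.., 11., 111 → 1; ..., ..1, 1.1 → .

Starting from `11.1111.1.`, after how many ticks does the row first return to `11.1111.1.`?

1

11.1111.1.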